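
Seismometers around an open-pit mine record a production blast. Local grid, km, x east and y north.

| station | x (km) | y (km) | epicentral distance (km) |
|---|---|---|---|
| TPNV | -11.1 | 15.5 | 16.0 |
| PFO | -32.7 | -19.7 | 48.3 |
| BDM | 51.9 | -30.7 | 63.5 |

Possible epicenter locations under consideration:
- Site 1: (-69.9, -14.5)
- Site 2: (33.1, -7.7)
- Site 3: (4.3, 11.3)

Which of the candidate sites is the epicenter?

Site 3

For each candidate, compare |candidate − station| to the reported distance:
Site 1: residuals TPNV 50.0, PFO 10.7, BDM 59.4 → max 59.4 km
Site 2: residuals TPNV 33.9, PFO 18.6, BDM 33.8 → max 33.9 km
Site 3: residuals TPNV 0.0, PFO 0.0, BDM 0.0 → max 0.0 km
Only Site 3 has all residuals ≈ 0.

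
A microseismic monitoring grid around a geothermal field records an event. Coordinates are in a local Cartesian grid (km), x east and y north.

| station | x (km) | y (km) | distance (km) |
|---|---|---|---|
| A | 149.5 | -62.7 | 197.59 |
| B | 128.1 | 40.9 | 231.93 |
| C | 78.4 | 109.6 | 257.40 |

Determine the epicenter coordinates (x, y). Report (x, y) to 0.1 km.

Circle about each station: (x − 149.5)² + (y + 62.7)² = 197.59²; (x − 128.1)² + (y − 40.9)² = 231.93²; (x − 78.4)² + (y − 109.6)² = 257.40².
Subtracting the A equation from the B and C equations removes the quadratic terms:
-42.8 x + 207.2 y = -22948.84
-142.2 x + 344.6 y = -35335.77
Solving the 2×2 system: x ≈ -39.9, y ≈ -119.0 km.
Check against A (with the unrounded x, y): √((x − 149.5)²+(y + 62.7)²) = 197.55 ≈ 197.59 km. ✓

(-39.9, -119.0)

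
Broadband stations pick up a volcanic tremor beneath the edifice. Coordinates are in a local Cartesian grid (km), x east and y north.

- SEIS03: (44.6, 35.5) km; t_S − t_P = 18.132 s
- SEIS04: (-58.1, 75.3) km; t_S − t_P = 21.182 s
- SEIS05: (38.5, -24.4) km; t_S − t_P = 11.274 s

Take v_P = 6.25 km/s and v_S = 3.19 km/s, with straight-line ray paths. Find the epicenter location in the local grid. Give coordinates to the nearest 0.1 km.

-26.3 km east, -59.0 km north

Distance from S−P lag: d = Δt · v_P v_S / (v_P − v_S) = Δt · (6.25·3.19)/(6.25−3.19) ≈ 6.5155·Δt.
So d_SEIS03 = 118.14, d_SEIS04 = 138.01, d_SEIS05 = 73.46 km.
Circle about each station: (x − 44.6)² + (y − 35.5)² = 118.14²; (x + 58.1)² + (y − 75.3)² = 138.01²; (x − 38.5)² + (y + 24.4)² = 73.46².
Subtracting the SEIS03 equation from the SEIS04 and SEIS05 equations removes the quadratic terms:
-205.4 x + 79.6 y = 706.59
-12.2 x − 119.8 y = 7388.89
Solving the 2×2 system: x ≈ -26.3, y ≈ -59.0 km.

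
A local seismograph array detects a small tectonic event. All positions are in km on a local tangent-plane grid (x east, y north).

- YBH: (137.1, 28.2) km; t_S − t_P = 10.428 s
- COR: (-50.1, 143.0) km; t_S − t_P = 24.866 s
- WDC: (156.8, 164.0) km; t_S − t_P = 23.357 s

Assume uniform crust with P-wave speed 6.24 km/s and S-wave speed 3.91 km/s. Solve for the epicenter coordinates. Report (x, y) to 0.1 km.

Distance from S−P lag: d = Δt · v_P v_S / (v_P − v_S) = Δt · (6.24·3.91)/(6.24−3.91) ≈ 10.4714·Δt.
So d_YBH = 109.20, d_COR = 260.38, d_WDC = 244.58 km.
Circle about each station: (x − 137.1)² + (y − 28.2)² = 109.20²; (x + 50.1)² + (y − 143.0)² = 260.38²; (x − 156.8)² + (y − 164.0)² = 244.58².
Subtracting the YBH equation from the COR and WDC equations removes the quadratic terms:
-374.4 x + 229.6 y = -52505.74
39.4 x + 271.6 y = -16004.15
Solving the 2×2 system: x ≈ 95.6, y ≈ -72.8 km.
Check against YBH (with the unrounded x, y): √((x − 137.1)²+(y − 28.2)²) = 109.19 ≈ 109.20 km. ✓

95.6 km east, -72.8 km north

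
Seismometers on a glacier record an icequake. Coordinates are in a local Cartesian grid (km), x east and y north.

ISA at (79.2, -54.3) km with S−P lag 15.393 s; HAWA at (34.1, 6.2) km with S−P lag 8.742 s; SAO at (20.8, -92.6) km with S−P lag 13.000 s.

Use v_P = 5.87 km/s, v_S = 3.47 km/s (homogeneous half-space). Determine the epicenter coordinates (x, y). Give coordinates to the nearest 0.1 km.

(-39.8, -0.4)

Distance from S−P lag: d = Δt · v_P v_S / (v_P − v_S) = Δt · (5.87·3.47)/(5.87−3.47) ≈ 8.4870·Δt.
So d_ISA = 130.64, d_HAWA = 74.19, d_SAO = 110.33 km.
Circle about each station: (x − 79.2)² + (y + 54.3)² = 130.64²; (x − 34.1)² + (y − 6.2)² = 74.19²; (x − 20.8)² + (y + 92.6)² = 110.33².
Subtracting the ISA equation from the HAWA and SAO equations removes the quadratic terms:
-90.2 x + 121.0 y = 3542.77
-116.8 x − 76.6 y = 4680.37
Solving the 2×2 system: x ≈ -39.8, y ≈ -0.4 km.
Check against ISA (with the unrounded x, y): √((x − 79.2)²+(y + 54.3)²) = 130.65 ≈ 130.64 km. ✓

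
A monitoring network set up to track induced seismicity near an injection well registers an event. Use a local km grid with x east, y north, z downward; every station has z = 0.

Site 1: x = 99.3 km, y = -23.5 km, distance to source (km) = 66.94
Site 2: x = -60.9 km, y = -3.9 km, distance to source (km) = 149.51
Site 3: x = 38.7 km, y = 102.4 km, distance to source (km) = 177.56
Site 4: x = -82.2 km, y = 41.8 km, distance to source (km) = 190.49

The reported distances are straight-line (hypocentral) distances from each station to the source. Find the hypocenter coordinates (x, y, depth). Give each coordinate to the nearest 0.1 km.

Each station gives a sphere (x−x_i)² + (y−y_i)² + z² = d_i² (stations at z=0).
Subtracting the Site 1 sphere from Site 2 and Site 3: z² cancels, leaving linear equations in x and y:
-320.4 x + 39.2 y = -24561.00
-121.2 x + 251.8 y = -25475.88
Solving: x ≈ 68.301, y ≈ -68.299 km (keep extra digits for the depth step; rounded: 68.3, -68.3).
Then from the Site 1 sphere: z² = 66.94² − (x − 99.3)² − (y + 23.5)² with x = 68.301, y = -68.299, so z ≈ 38.898 ≈ 38.9 km.
Check against Site 4 (with the unrounded solution): distance 190.49 ≈ 190.49 km. ✓

x ≈ 68.3 km, y ≈ -68.3 km, depth ≈ 38.9 km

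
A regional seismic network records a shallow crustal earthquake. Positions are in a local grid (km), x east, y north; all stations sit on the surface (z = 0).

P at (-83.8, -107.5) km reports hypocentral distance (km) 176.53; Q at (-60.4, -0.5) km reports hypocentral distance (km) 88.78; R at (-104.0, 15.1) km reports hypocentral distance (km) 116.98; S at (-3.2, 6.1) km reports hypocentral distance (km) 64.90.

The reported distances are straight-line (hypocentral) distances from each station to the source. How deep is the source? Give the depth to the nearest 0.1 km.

Each station gives a sphere (x−x_i)² + (y−y_i)² + z² = d_i² (stations at z=0).
Subtracting the P sphere from Q and R: z² cancels, leaving linear equations in x and y:
46.8 x + 214.0 y = 8350.67
-40.4 x + 245.2 y = 9943.84
Solving: x ≈ -3.996, y ≈ 39.896 km (keep extra digits for the depth step; rounded: -4.0, 39.9).
Then from the P sphere: z² = 176.53² − (x + 83.8)² − (y + 107.5)² with x = -3.996, y = 39.896, so z ≈ 55.395 ≈ 55.4 km.

55.4 km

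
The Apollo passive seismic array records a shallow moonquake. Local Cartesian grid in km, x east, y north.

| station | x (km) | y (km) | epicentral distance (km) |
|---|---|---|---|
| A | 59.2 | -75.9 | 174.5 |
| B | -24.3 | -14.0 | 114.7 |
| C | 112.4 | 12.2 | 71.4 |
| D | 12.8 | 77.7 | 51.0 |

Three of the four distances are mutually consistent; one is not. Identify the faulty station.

Solve using three stations at a time. Using B, C, D (subtract circle equations pairwise → linear system) gives (x, y) ≈ (61.4, 62.2).
Distances from that point to each station vs reported:
  A: calculated 138.1 vs reported 174.5 → residual 36.4 km
  B: calculated 114.7 vs reported 114.7 → residual 0.0 km
  C: calculated 71.4 vs reported 71.4 → residual 0.0 km
  D: calculated 51.0 vs reported 51.0 → residual 0.0 km
B, C, D are mutually consistent (residuals ≈ 0); A is off by 36.4 km.

A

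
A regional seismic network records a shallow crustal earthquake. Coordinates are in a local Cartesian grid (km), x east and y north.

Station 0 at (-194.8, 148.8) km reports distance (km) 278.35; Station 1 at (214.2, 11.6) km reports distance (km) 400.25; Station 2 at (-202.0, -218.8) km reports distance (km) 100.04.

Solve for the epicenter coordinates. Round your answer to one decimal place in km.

Circle about each station: (x + 194.8)² + (y − 148.8)² = 278.35²; (x − 214.2)² + (y − 11.6)² = 400.25²; (x + 202.0)² + (y + 218.8)² = 100.04².
Subtracting pairs of circle equations eliminates x²+y² and gives linear equations (the radical axes):
818.0 x − 274.4 y = -96793.62
-14.4 x − 735.2 y = 96059.68
Solving the 2×2 system: x ≈ -161.1, y ≈ -127.5 km.

(-161.1, -127.5)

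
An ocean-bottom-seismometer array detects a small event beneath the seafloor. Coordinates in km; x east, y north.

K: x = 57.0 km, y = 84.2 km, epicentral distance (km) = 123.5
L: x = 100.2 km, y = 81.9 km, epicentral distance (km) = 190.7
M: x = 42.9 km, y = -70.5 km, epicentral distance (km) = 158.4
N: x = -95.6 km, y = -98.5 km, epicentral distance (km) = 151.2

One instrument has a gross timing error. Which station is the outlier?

L

Solve using three stations at a time. Using K, M, N (subtract circle equations pairwise → linear system) gives (x, y) ≈ (-61.3, 48.8).
Distances from that point to each station vs reported:
  K: calculated 123.5 vs reported 123.5 → residual 0.0 km
  L: calculated 164.9 vs reported 190.7 → residual 25.8 km
  M: calculated 158.4 vs reported 158.4 → residual 0.0 km
  N: calculated 151.2 vs reported 151.2 → residual 0.0 km
K, M, N are mutually consistent (residuals ≈ 0); L is off by 25.8 km.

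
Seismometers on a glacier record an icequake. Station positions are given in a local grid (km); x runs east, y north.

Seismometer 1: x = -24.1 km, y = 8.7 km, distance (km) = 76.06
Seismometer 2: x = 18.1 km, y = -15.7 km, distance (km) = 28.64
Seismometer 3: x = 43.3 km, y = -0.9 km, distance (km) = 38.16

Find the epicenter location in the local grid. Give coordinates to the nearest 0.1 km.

35.7 km east, -38.3 km north

Circle about each station: (x + 24.1)² + (y − 8.7)² = 76.06²; (x − 18.1)² + (y + 15.7)² = 28.64²; (x − 43.3)² + (y + 0.9)² = 38.16².
Subtracting pairs of circle equations eliminates x²+y² and gives linear equations (the radical axes):
84.4 x − 48.8 y = 4882.47
134.8 x − 19.2 y = 5548.14
Solving the 2×2 system: x ≈ 35.7, y ≈ -38.3 km.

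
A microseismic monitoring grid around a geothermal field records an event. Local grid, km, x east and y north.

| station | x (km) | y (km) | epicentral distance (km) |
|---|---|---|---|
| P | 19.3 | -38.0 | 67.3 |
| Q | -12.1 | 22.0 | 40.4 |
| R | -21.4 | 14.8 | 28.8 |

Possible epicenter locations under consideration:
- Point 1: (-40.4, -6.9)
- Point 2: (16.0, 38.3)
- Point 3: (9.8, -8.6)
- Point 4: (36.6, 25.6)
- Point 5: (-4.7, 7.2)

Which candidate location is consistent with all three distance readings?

Point 1

For each candidate, compare |candidate − station| to the reported distance:
Point 1: residuals P 0.0, Q 0.0, R 0.0 → max 0.0 km
Point 2: residuals P 9.1, Q 7.9, R 15.4 → max 15.4 km
Point 3: residuals P 36.4, Q 2.8, R 10.2 → max 36.4 km
Point 4: residuals P 1.4, Q 8.4, R 30.2 → max 30.2 km
Point 5: residuals P 16.1, Q 23.9, R 10.5 → max 23.9 km
Only Point 1 has all residuals ≈ 0.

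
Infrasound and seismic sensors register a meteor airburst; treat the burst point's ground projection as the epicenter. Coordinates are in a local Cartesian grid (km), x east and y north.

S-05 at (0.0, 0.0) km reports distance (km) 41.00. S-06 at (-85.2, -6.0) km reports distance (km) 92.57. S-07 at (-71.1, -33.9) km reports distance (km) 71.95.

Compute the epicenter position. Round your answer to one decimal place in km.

Circle about each station: x² + y² = 41.00²; (x + 85.2)² + (y + 6.0)² = 92.57²; (x + 71.1)² + (y + 33.9)² = 71.95².
Subtracting the S-05 equation from the S-06 and S-07 equations removes the quadratic terms:
-170.4 x − 12.0 y = 406.84
-142.2 x − 67.8 y = 2708.62
Solving the 2×2 system: x ≈ 0.5, y ≈ -41.0 km.
Check against S-05 (with the unrounded x, y): √(x²+y²) = 41.00 ≈ 41.00 km. ✓

0.5 km east, -41.0 km north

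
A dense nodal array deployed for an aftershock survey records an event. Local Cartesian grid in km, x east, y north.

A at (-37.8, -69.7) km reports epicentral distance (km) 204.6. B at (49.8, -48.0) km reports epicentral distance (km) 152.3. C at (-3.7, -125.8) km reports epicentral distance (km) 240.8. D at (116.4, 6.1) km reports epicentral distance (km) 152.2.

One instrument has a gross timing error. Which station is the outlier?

D

Solve using three stations at a time. Using A, B, C (subtract circle equations pairwise → linear system) gives (x, y) ≈ (72.5, 102.7).
Distances from that point to each station vs reported:
  A: calculated 204.6 vs reported 204.6 → residual 0.0 km
  B: calculated 152.4 vs reported 152.3 → residual 0.1 km
  C: calculated 240.8 vs reported 240.8 → residual 0.0 km
  D: calculated 106.1 vs reported 152.2 → residual 46.1 km
A, B, C are mutually consistent (residuals ≈ 0); D is off by 46.1 km.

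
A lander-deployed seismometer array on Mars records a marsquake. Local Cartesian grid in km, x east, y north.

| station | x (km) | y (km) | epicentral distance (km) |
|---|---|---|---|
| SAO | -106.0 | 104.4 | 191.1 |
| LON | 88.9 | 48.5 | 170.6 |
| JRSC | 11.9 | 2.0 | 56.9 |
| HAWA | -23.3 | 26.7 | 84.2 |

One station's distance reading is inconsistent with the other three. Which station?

Solve using three stations at a time. Using SAO, JRSC, HAWA (subtract circle equations pairwise → linear system) gives (x, y) ≈ (1.3, -53.6).
Distances from that point to each station vs reported:
  SAO: calculated 191.0 vs reported 191.1 → residual 0.1 km
  LON: calculated 134.5 vs reported 170.6 → residual 36.1 km
  JRSC: calculated 56.6 vs reported 56.9 → residual 0.3 km
  HAWA: calculated 84.0 vs reported 84.2 → residual 0.2 km
SAO, JRSC, HAWA are mutually consistent (residuals ≈ 0); LON is off by 36.1 km.

LON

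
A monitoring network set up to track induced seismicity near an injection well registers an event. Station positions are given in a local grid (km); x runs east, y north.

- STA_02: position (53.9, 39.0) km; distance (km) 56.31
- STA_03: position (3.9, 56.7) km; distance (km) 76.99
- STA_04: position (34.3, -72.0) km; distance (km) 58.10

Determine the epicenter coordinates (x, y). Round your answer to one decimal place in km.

Circle about each station: (x − 53.9)² + (y − 39.0)² = 56.31²; (x − 3.9)² + (y − 56.7)² = 76.99²; (x − 34.3)² + (y + 72.0)² = 58.10².
Subtracting pairs of circle equations eliminates x²+y² and gives linear equations (the radical axes):
-100.0 x + 35.4 y = -3952.75
-39.2 x − 222.0 y = 1729.49
Solving the 2×2 system: x ≈ 34.6, y ≈ -13.9 km.

x ≈ 34.6 km, y ≈ -13.9 km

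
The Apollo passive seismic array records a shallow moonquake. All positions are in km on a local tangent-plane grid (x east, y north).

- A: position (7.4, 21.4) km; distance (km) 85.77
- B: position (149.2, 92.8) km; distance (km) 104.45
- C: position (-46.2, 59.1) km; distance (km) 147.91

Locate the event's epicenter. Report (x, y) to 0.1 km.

(91.7, 5.6)

Circle about each station: (x − 7.4)² + (y − 21.4)² = 85.77²; (x − 149.2)² + (y − 92.8)² = 104.45²; (x + 46.2)² + (y − 59.1)² = 147.91².
Subtracting the A equation from the B and C equations removes the quadratic terms:
283.6 x + 142.8 y = 26806.45
-107.2 x + 75.4 y = -9406.35
Solving the 2×2 system: x ≈ 91.7, y ≈ 5.6 km.
Check against A (with the unrounded x, y): √((x − 7.4)²+(y − 21.4)²) = 85.76 ≈ 85.77 km. ✓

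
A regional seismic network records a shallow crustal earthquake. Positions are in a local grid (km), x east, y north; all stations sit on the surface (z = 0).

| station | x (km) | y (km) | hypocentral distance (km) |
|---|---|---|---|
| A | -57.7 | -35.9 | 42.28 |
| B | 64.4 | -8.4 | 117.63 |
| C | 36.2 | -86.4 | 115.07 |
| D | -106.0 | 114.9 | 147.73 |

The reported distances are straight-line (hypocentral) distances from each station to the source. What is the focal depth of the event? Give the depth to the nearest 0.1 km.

z ≈ 35.8 km

Each station gives a sphere (x−x_i)² + (y−y_i)² + z² = d_i² (stations at z=0).
Subtracting the A sphere from B and C: z² cancels, leaving linear equations in x and y:
244.2 x + 55.0 y = -12449.40
187.8 x − 101.0 y = -7296.21
Solving: x ≈ -47.400, y ≈ -15.896 km (keep extra digits for the depth step; rounded: -47.4, -15.9).
Then from the A sphere: z² = 42.28² − (x + 57.7)² − (y + 35.9)² with x = -47.400, y = -15.896, so z ≈ 35.796 ≈ 35.8 km.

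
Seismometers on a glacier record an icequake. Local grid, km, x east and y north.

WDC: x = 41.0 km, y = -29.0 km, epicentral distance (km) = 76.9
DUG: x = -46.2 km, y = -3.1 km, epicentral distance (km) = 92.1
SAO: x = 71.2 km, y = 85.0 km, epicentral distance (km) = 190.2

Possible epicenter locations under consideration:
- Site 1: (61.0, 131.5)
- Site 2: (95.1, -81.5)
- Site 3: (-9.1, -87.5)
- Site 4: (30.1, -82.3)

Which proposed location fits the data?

For each candidate, compare |candidate − station| to the reported distance:
Site 1: residuals WDC 84.8, DUG 80.0, SAO 142.6 → max 142.6 km
Site 2: residuals WDC 1.5, DUG 69.5, SAO 22.0 → max 69.5 km
Site 3: residuals WDC 0.1, DUG 0.1, SAO 0.1 → max 0.1 km
Site 4: residuals WDC 22.5, DUG 17.9, SAO 17.9 → max 22.5 km
Only Site 3 has all residuals ≈ 0.

Site 3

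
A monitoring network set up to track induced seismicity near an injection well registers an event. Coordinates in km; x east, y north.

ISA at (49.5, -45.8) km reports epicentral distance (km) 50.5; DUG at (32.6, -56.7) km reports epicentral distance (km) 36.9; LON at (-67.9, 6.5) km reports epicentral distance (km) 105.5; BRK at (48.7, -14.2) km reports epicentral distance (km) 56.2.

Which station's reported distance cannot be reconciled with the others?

LON

Solve using three stations at a time. Using ISA, DUG, BRK (subtract circle equations pairwise → linear system) gives (x, y) ≈ (-0.8, -40.9).
Distances from that point to each station vs reported:
  ISA: calculated 50.5 vs reported 50.5 → residual 0.0 km
  DUG: calculated 37.0 vs reported 36.9 → residual 0.1 km
  LON: calculated 82.1 vs reported 105.5 → residual 23.4 km
  BRK: calculated 56.2 vs reported 56.2 → residual 0.0 km
ISA, DUG, BRK are mutually consistent (residuals ≈ 0); LON is off by 23.4 km.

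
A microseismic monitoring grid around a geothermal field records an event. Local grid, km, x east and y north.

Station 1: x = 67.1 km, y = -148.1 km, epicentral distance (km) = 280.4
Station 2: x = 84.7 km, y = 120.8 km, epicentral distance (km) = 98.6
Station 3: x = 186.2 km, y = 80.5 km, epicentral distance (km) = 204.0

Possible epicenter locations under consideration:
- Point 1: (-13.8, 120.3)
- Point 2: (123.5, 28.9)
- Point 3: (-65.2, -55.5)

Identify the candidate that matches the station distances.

Point 1

For each candidate, compare |candidate − station| to the reported distance:
Point 1: residuals Station 1 0.1, Station 2 0.1, Station 3 0.1 → max 0.1 km
Point 2: residuals Station 1 94.6, Station 2 1.2, Station 3 122.8 → max 122.8 km
Point 3: residuals Station 1 118.9, Station 2 132.8, Station 3 81.8 → max 132.8 km
Only Point 1 has all residuals ≈ 0.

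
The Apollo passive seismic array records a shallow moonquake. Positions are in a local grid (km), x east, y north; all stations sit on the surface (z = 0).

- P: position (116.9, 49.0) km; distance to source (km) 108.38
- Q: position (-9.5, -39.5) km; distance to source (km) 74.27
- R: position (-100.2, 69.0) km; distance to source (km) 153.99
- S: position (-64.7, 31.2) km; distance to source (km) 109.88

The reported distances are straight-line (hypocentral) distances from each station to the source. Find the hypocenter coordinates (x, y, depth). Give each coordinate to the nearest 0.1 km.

x ≈ 30.7 km, y ≈ 2.4 km, depth ≈ 46.3 km

Each station gives a sphere (x−x_i)² + (y−y_i)² + z² = d_i² (stations at z=0).
Subtracting the P sphere from Q and R: z² cancels, leaving linear equations in x and y:
-252.8 x − 177.0 y = -8185.92
-434.2 x + 40.0 y = -13232.27
Solving: x ≈ 30.697, y ≈ 2.406 km (keep extra digits for the depth step; rounded: 30.7, 2.4).
Then from the P sphere: z² = 108.38² − (x − 116.9)² − (y − 49.0)² with x = 30.697, y = 2.406, so z ≈ 46.306 ≈ 46.3 km.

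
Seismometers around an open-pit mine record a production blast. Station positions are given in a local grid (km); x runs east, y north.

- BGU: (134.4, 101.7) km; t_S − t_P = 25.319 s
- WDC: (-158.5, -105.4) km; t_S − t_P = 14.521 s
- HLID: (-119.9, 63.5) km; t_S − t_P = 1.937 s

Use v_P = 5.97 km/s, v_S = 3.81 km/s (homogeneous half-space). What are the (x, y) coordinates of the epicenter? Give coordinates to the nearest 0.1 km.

x ≈ -125.9 km, y ≈ 44.0 km

Distance from S−P lag: d = Δt · v_P v_S / (v_P − v_S) = Δt · (5.97·3.81)/(5.97−3.81) ≈ 10.5304·Δt.
So d_BGU = 266.62, d_WDC = 152.91, d_HLID = 20.40 km.
Circle about each station: (x − 134.4)² + (y − 101.7)² = 266.62²; (x + 158.5)² + (y + 105.4)² = 152.91²; (x + 119.9)² + (y − 63.5)² = 20.40².
Subtracting the BGU equation from the WDC and HLID equations removes the quadratic terms:
-585.8 x − 414.2 y = 55529.92
-508.6 x − 76.4 y = 60672.07
Solving the 2×2 system: x ≈ -125.9, y ≈ 44.0 km.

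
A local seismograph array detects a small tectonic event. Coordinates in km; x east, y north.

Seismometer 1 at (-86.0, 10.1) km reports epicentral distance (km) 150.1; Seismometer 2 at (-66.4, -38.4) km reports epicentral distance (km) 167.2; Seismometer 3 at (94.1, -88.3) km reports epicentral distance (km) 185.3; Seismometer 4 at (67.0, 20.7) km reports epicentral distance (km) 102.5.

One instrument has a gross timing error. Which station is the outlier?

Solve using three stations at a time. Using Seismometer 1, Seismometer 2, Seismometer 3 (subtract circle equations pairwise → linear system) gives (x, y) ≈ (41.4, 89.3).
Distances from that point to each station vs reported:
  Seismometer 1: calculated 150.1 vs reported 150.1 → residual 0.0 km
  Seismometer 2: calculated 167.2 vs reported 167.2 → residual 0.0 km
  Seismometer 3: calculated 185.3 vs reported 185.3 → residual 0.0 km
  Seismometer 4: calculated 73.2 vs reported 102.5 → residual 29.3 km
Seismometer 1, Seismometer 2, Seismometer 3 are mutually consistent (residuals ≈ 0); Seismometer 4 is off by 29.3 km.

Seismometer 4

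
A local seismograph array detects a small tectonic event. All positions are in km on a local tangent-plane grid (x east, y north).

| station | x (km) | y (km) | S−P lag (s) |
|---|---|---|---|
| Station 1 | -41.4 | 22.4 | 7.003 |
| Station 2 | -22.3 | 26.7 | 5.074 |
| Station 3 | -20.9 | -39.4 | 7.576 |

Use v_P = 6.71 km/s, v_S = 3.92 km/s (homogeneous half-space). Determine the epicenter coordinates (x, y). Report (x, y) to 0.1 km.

24.3 km east, 15.9 km north

Distance from S−P lag: d = Δt · v_P v_S / (v_P − v_S) = Δt · (6.71·3.92)/(6.71−3.92) ≈ 9.4277·Δt.
So d_Station 1 = 66.02, d_Station 2 = 47.84, d_Station 3 = 71.42 km.
Circle about each station: (x + 41.4)² + (y − 22.4)² = 66.02²; (x + 22.3)² + (y − 26.7)² = 47.84²; (x + 20.9)² + (y + 39.4)² = 71.42².
Subtracting the Station 1 equation from the Station 2 and Station 3 equations removes the quadratic terms:
38.2 x + 8.6 y = 1064.43
41.0 x − 123.6 y = -968.73
Solving the 2×2 system: x ≈ 24.3, y ≈ 15.9 km.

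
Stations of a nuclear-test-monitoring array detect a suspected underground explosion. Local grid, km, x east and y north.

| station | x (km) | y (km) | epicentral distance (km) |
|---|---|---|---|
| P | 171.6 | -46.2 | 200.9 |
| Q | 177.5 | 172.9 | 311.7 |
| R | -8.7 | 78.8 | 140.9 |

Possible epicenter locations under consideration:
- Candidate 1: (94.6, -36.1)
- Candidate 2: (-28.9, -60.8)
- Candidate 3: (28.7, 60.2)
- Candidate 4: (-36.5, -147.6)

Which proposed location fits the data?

For each candidate, compare |candidate − station| to the reported distance:
Candidate 1: residuals P 123.2, Q 86.9, R 13.6 → max 123.2 km
Candidate 2: residuals P 0.1, Q 0.1, R 0.2 → max 0.2 km
Candidate 3: residuals P 22.7, Q 125.0, R 99.1 → max 125.0 km
Candidate 4: residuals P 30.6, Q 73.7, R 87.2 → max 87.2 km
Only Candidate 2 has all residuals ≈ 0.

Candidate 2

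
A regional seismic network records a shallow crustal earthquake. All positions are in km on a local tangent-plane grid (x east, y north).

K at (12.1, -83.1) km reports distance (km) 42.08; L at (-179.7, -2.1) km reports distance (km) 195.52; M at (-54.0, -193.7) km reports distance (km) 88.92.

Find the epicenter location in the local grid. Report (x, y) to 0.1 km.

Circle about each station: (x − 12.1)² + (y + 83.1)² = 42.08²; (x + 179.7)² + (y + 2.1)² = 195.52²; (x + 54.0)² + (y + 193.7)² = 88.92².
Subtracting pairs of circle equations eliminates x²+y² and gives linear equations (the radical axes):
-383.6 x + 162.0 y = -11212.86
-132.2 x − 221.2 y = 27247.63
Solving the 2×2 system: x ≈ -18.2, y ≈ -112.3 km.

(-18.2, -112.3)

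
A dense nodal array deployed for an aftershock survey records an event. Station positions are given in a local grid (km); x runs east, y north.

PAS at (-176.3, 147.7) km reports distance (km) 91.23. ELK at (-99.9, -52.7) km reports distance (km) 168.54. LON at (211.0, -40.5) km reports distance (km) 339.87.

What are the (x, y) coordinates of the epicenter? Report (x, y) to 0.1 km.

Circle about each station: (x + 176.3)² + (y − 147.7)² = 91.23²; (x + 99.9)² + (y + 52.7)² = 168.54²; (x − 211.0)² + (y + 40.5)² = 339.87².
Subtracting the PAS equation from the ELK and LON equations removes the quadratic terms:
152.8 x − 400.8 y = -60222.50
774.6 x − 376.4 y = -113924.43
Solving the 2×2 system: x ≈ -90.9, y ≈ 115.6 km.

(-90.9, 115.6)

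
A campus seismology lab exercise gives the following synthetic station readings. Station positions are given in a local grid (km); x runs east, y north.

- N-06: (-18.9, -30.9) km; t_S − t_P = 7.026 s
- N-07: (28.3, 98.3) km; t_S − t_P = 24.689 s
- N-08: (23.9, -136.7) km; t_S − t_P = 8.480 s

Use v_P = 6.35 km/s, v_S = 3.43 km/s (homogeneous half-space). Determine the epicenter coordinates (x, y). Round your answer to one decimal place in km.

Distance from S−P lag: d = Δt · v_P v_S / (v_P − v_S) = Δt · (6.35·3.43)/(6.35−3.43) ≈ 7.4591·Δt.
So d_N-06 = 52.41, d_N-07 = 184.16, d_N-08 = 63.25 km.
Circle about each station: (x + 18.9)² + (y + 30.9)² = 52.41²; (x − 28.3)² + (y − 98.3)² = 184.16²; (x − 23.9)² + (y + 136.7)² = 63.25².
Subtracting the N-06 equation from the N-07 and N-08 equations removes the quadratic terms:
94.4 x + 258.4 y = -22016.34
85.6 x − 211.6 y = 16692.33
Solving the 2×2 system: x ≈ -8.2, y ≈ -82.2 km.

(-8.2, -82.2)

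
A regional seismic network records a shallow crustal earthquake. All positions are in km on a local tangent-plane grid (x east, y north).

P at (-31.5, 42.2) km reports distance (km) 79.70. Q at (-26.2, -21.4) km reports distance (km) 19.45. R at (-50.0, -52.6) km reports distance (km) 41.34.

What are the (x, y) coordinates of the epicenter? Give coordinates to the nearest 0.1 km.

(-12.5, -35.2)

Circle about each station: (x + 31.5)² + (y − 42.2)² = 79.70²; (x + 26.2)² + (y + 21.4)² = 19.45²; (x + 50.0)² + (y + 52.6)² = 41.34².
Subtracting pairs of circle equations eliminates x²+y² and gives linear equations (the radical axes):
10.6 x − 127.2 y = 4345.10
-37.0 x − 189.6 y = 7136.76
Solving the 2×2 system: x ≈ -12.5, y ≈ -35.2 km.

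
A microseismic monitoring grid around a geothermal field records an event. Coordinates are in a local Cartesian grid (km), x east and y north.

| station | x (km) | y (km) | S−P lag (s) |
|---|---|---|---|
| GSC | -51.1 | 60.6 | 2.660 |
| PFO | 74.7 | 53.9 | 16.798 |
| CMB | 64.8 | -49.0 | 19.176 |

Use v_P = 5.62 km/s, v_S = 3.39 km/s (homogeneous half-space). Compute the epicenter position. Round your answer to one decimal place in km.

Distance from S−P lag: d = Δt · v_P v_S / (v_P − v_S) = Δt · (5.62·3.39)/(5.62−3.39) ≈ 8.5434·Δt.
So d_GSC = 22.73, d_PFO = 143.51, d_CMB = 163.83 km.
Circle about each station: (x + 51.1)² + (y − 60.6)² = 22.73²; (x − 74.7)² + (y − 53.9)² = 143.51²; (x − 64.8)² + (y + 49.0)² = 163.83².
Subtracting pairs of circle equations eliminates x²+y² and gives linear equations (the radical axes):
251.6 x − 13.4 y = -17876.74
231.8 x − 219.2 y = -26007.15
Solving the 2×2 system: x ≈ -68.6, y ≈ 46.1 km.
Check against GSC (with the unrounded x, y): √((x + 51.1)²+(y − 60.6)²) = 22.72 ≈ 22.73 km. ✓

-68.6 km east, 46.1 km north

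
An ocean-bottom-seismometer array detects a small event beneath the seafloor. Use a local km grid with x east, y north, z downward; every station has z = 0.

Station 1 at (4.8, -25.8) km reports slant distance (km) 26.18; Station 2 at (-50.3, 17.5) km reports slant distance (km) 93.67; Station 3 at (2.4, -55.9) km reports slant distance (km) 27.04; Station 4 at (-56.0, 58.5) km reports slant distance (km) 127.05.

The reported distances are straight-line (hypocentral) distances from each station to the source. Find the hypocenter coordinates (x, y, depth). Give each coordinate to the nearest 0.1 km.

(21.3, -41.5, 12.9)

Each station gives a sphere (x−x_i)² + (y−y_i)² + z² = d_i² (stations at z=0).
Subtracting the Station 1 sphere from Station 2 and Station 3: z² cancels, leaving linear equations in x and y:
-110.2 x + 86.6 y = -5941.02
-4.8 x − 60.2 y = 2396.12
Solving: x ≈ 21.298, y ≈ -41.501 km (keep extra digits for the depth step; rounded: 21.3, -41.5).
Then from the Station 1 sphere: z² = 26.18² − (x − 4.8)² − (y + 25.8)² with x = 21.298, y = -41.501, so z ≈ 12.911 ≈ 12.9 km.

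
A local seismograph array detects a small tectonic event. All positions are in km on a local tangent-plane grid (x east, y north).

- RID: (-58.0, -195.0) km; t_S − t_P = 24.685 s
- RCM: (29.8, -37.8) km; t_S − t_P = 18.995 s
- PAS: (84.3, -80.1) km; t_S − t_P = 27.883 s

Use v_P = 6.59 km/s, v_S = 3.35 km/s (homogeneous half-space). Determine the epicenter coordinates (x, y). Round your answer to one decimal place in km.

Distance from S−P lag: d = Δt · v_P v_S / (v_P − v_S) = Δt · (6.59·3.35)/(6.59−3.35) ≈ 6.8137·Δt.
So d_RID = 168.20, d_RCM = 129.43, d_PAS = 189.99 km.
Circle about each station: (x + 58.0)² + (y + 195.0)² = 168.20²; (x − 29.8)² + (y + 37.8)² = 129.43²; (x − 84.3)² + (y + 80.1)² = 189.99².
Subtracting pairs of circle equations eliminates x²+y² and gives linear equations (the radical axes):
175.6 x + 314.4 y = -27533.00
284.6 x + 229.8 y = -35671.46
Solving the 2×2 system: x ≈ -99.5, y ≈ -32.0 km.
Check against RID (with the unrounded x, y): √((x + 58.0)²+(y + 195.0)²) = 168.20 ≈ 168.20 km. ✓

(-99.5, -32.0)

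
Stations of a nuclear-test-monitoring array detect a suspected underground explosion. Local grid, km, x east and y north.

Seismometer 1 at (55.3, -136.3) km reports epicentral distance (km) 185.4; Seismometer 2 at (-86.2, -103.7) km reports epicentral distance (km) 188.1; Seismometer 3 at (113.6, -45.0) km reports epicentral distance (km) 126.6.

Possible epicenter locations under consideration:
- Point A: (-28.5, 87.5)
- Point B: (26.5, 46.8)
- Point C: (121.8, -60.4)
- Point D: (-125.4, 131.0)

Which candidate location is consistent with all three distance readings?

For each candidate, compare |candidate − station| to the reported distance:
Point A: residuals Seismometer 1 53.6, Seismometer 2 11.6, Seismometer 3 67.7 → max 67.7 km
Point B: residuals Seismometer 1 0.0, Seismometer 2 0.1, Seismometer 3 0.1 → max 0.1 km
Point C: residuals Seismometer 1 84.5, Seismometer 2 24.4, Seismometer 3 109.2 → max 109.2 km
Point D: residuals Seismometer 1 137.2, Seismometer 2 49.9, Seismometer 3 170.2 → max 170.2 km
Only Point B has all residuals ≈ 0.

Point B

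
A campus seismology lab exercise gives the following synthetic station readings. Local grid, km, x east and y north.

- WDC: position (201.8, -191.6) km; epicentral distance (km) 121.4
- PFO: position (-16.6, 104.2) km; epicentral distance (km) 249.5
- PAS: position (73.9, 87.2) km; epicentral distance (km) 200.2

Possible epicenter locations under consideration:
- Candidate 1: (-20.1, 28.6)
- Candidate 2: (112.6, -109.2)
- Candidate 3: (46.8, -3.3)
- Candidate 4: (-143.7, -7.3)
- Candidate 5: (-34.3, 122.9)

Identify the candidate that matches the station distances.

For each candidate, compare |candidate − station| to the reported distance:
Candidate 1: residuals WDC 191.2, PFO 173.8, PAS 89.4 → max 191.2 km
Candidate 2: residuals WDC 0.0, PFO 0.0, PAS 0.0 → max 0.0 km
Candidate 3: residuals WDC 122.5, PFO 124.7, PAS 105.7 → max 124.7 km
Candidate 4: residuals WDC 270.2, PFO 80.4, PAS 37.0 → max 270.2 km
Candidate 5: residuals WDC 271.9, PFO 223.8, PAS 86.3 → max 271.9 km
Only Candidate 2 has all residuals ≈ 0.

Candidate 2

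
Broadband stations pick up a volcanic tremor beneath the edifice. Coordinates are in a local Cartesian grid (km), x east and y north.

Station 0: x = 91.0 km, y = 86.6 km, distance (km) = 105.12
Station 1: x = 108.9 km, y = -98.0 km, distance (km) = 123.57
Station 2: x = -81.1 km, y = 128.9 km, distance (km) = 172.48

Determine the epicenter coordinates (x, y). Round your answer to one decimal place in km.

Circle about each station: (x − 91.0)² + (y − 86.6)² = 105.12²; (x − 108.9)² + (y + 98.0)² = 123.57²; (x + 81.1)² + (y − 128.9)² = 172.48².
Subtracting pairs of circle equations eliminates x²+y² and gives linear equations (the radical axes):
35.8 x − 369.2 y = 1463.32
-344.2 x + 84.6 y = -11287.28
Solving the 2×2 system: x ≈ 32.6, y ≈ -0.8 km.

32.6 km east, -0.8 km north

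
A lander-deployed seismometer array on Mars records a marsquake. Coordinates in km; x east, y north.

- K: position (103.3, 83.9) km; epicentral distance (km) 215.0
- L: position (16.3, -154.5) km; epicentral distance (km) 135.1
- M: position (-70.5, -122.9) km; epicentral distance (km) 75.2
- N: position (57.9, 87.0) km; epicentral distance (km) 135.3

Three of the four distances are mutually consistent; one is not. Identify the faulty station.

N

Solve using three stations at a time. Using K, L, M (subtract circle equations pairwise → linear system) gives (x, y) ≈ (-66.6, -47.8).
Distances from that point to each station vs reported:
  K: calculated 215.0 vs reported 215.0 → residual 0.0 km
  L: calculated 135.1 vs reported 135.1 → residual 0.0 km
  M: calculated 75.2 vs reported 75.2 → residual 0.0 km
  N: calculated 183.5 vs reported 135.3 → residual 48.2 km
K, L, M are mutually consistent (residuals ≈ 0); N is off by 48.2 km.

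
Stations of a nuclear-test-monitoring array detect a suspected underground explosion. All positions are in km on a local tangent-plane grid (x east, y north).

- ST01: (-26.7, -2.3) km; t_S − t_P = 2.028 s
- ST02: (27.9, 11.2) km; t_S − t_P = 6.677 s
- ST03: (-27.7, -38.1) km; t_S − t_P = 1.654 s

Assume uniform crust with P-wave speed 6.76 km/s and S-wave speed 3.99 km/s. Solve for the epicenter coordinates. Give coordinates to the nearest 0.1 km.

-28.0 km east, -22.0 km north

Distance from S−P lag: d = Δt · v_P v_S / (v_P − v_S) = Δt · (6.76·3.99)/(6.76−3.99) ≈ 9.7373·Δt.
So d_ST01 = 19.75, d_ST02 = 65.02, d_ST03 = 16.11 km.
Circle about each station: (x + 26.7)² + (y + 2.3)² = 19.75²; (x − 27.9)² + (y − 11.2)² = 65.02²; (x + 27.7)² + (y + 38.1)² = 16.11².
Subtracting the ST01 equation from the ST02 and ST03 equations removes the quadratic terms:
109.2 x + 27.0 y = -3651.87
-2.0 x − 71.6 y = 1631.25
Solving the 2×2 system: x ≈ -28.0, y ≈ -22.0 km.
Check against ST01 (with the unrounded x, y): √((x + 26.7)²+(y + 2.3)²) = 19.74 ≈ 19.75 km. ✓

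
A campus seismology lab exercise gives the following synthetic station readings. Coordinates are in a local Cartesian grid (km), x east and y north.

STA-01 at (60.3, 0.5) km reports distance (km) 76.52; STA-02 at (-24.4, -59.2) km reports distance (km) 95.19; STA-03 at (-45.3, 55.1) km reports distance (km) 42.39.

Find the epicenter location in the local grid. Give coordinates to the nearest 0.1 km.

x ≈ -8.2 km, y ≈ 34.6 km

Circle about each station: (x − 60.3)² + (y − 0.5)² = 76.52²; (x + 24.4)² + (y + 59.2)² = 95.19²; (x + 45.3)² + (y − 55.1)² = 42.39².
Subtracting the STA-01 equation from the STA-02 and STA-03 equations removes the quadratic terms:
-169.4 x − 119.4 y = -2742.17
-211.2 x + 109.2 y = 5510.16
Solving the 2×2 system: x ≈ -8.2, y ≈ 34.6 km.
Check against STA-01 (with the unrounded x, y): √((x − 60.3)²+(y − 0.5)²) = 76.52 ≈ 76.52 km. ✓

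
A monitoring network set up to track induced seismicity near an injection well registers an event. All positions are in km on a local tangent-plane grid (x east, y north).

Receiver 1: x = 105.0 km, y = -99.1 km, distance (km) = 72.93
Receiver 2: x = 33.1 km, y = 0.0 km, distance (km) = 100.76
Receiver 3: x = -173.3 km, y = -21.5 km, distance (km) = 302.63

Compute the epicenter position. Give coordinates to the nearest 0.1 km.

x ≈ 129.2 km, y ≈ -30.3 km

Circle about each station: (x − 105.0)² + (y + 99.1)² = 72.93²; (x − 33.1)² + y² = 100.76²; (x + 173.3)² + (y + 21.5)² = 302.63².
Subtracting the Receiver 1 equation from the Receiver 2 and Receiver 3 equations removes the quadratic terms:
-143.8 x + 198.2 y = -24583.99
-556.6 x + 155.2 y = -76616.80
Solving the 2×2 system: x ≈ 129.2, y ≈ -30.3 km.
Check against Receiver 1 (with the unrounded x, y): √((x − 105.0)²+(y + 99.1)²) = 72.94 ≈ 72.93 km. ✓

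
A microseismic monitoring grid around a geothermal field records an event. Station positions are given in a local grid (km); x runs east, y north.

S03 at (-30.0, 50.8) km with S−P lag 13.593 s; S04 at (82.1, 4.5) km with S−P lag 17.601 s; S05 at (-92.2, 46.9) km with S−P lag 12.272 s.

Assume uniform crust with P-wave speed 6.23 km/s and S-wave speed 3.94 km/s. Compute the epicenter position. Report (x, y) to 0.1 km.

-84.3 km east, -84.4 km north

Distance from S−P lag: d = Δt · v_P v_S / (v_P − v_S) = Δt · (6.23·3.94)/(6.23−3.94) ≈ 10.7189·Δt.
So d_S03 = 145.70, d_S04 = 188.66, d_S05 = 131.54 km.
Circle about each station: (x + 30.0)² + (y − 50.8)² = 145.70²; (x − 82.1)² + (y − 4.5)² = 188.66²; (x + 92.2)² + (y − 46.9)² = 131.54².
Subtracting pairs of circle equations eliminates x²+y² and gives linear equations (the radical axes):
224.2 x − 92.6 y = -11084.09
-124.4 x − 7.8 y = 11145.53
Solving the 2×2 system: x ≈ -84.3, y ≈ -84.4 km.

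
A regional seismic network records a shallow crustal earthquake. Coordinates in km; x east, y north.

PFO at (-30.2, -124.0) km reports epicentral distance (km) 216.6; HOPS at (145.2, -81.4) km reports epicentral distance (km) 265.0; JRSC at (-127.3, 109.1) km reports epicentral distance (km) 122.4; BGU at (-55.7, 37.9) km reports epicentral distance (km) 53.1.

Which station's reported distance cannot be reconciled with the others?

JRSC

Solve using three stations at a time. Using PFO, HOPS, BGU (subtract circle equations pairwise → linear system) gives (x, y) ≈ (-56.0, 91.1).
Distances from that point to each station vs reported:
  PFO: calculated 216.6 vs reported 216.6 → residual 0.0 km
  HOPS: calculated 265.0 vs reported 265.0 → residual 0.0 km
  JRSC: calculated 73.5 vs reported 122.4 → residual 48.9 km
  BGU: calculated 53.2 vs reported 53.1 → residual 0.1 km
PFO, HOPS, BGU are mutually consistent (residuals ≈ 0); JRSC is off by 48.9 km.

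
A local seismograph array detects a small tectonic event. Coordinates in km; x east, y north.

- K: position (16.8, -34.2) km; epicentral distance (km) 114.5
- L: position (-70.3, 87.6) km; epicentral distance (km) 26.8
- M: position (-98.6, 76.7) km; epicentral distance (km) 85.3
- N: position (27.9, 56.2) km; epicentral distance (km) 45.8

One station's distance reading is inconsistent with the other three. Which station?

Solve using three stations at a time. Using K, M, N (subtract circle equations pairwise → linear system) gives (x, y) ≈ (-13.3, 76.3).
Distances from that point to each station vs reported:
  K: calculated 114.5 vs reported 114.5 → residual 0.0 km
  L: calculated 58.1 vs reported 26.8 → residual 31.3 km
  M: calculated 85.3 vs reported 85.3 → residual 0.0 km
  N: calculated 45.8 vs reported 45.8 → residual 0.0 km
K, M, N are mutually consistent (residuals ≈ 0); L is off by 31.3 km.

L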